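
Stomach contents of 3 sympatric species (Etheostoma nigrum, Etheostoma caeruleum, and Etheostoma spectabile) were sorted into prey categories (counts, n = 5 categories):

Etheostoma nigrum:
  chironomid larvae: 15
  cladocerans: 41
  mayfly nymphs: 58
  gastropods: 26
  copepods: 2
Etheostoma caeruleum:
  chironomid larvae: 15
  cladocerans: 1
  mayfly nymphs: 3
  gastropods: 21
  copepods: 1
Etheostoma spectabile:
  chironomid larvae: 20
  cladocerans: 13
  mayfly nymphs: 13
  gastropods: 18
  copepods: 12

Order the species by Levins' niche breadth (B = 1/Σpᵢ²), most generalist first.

Etheostoma spectabile > Etheostoma nigrum > Etheostoma caeruleum

Proportions for Etheostoma nigrum (n=142): 15/142=0.1056, 41/142=0.2887, 58/142=0.4085, 26/142=0.1831, 2/142=0.0141
Proportions for Etheostoma caeruleum (n=41): 15/41=0.3659, 1/41=0.0244, 3/41=0.0732, 21/41=0.5122, 1/41=0.0244
Proportions for Etheostoma spectabile (n=76): 20/76=0.2632, 13/76=0.1711, 13/76=0.1711, 18/76=0.2368, 12/76=0.1579
Σp_nigrᵢ² = 0.1056² + 0.2887² + 0.4085² + 0.1831² + 0.0141² = 0.011151 + 0.083348 + 0.166872 + 0.033526 + 0.000199 = 0.295096
B_nigr = 1 / 0.295096 = 3.3887
Σp_caerᵢ² = 0.3659² + 0.0244² + 0.0732² + 0.5122² + 0.0244² = 0.133883 + 0.000595 + 0.005358 + 0.262349 + 0.000595 = 0.402780
B_caer = 1 / 0.402780 = 2.4827
Σp_specᵢ² = 0.2632² + 0.1711² + 0.1711² + 0.2368² + 0.1579² = 0.069274 + 0.029275 + 0.029275 + 0.056074 + 0.024932 = 0.208830
B_spec = 1 / 0.208830 = 4.7886
Ranking by B (broadest → narrowest): Etheostoma spectabile (4.79) > Etheostoma nigrum (3.39) > Etheostoma caeruleum (2.48)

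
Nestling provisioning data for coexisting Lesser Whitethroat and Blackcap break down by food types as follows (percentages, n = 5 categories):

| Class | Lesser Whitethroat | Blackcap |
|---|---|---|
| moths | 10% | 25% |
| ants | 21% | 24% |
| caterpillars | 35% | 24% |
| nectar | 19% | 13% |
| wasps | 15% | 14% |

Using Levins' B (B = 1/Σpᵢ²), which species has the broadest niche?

Blackcap

Convert percentages to proportions (divide by 100).
Σp_Whitᵢ² = 0.10² + 0.21² + 0.35² + 0.19² + 0.15² = 0.0100 + 0.0441 + 0.1225 + 0.0361 + 0.0225 = 0.2352
B_Whit = 1 / 0.2352 = 4.2517
Σp_Blacᵢ² = 0.25² + 0.24² + 0.24² + 0.13² + 0.14² = 0.0625 + 0.0576 + 0.0576 + 0.0169 + 0.0196 = 0.2142
B_Blac = 1 / 0.2142 = 4.6685
Highest B → broadest niche (most generalist): Blackcap (B = 4.67).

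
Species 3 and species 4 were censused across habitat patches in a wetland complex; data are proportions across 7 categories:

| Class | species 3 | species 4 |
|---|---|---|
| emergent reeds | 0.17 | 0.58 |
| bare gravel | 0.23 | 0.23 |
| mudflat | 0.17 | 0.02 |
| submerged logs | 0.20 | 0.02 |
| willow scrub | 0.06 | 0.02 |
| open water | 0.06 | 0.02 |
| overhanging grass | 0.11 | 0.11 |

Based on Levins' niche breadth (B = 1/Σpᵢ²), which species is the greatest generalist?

Σp_3ᵢ² = 0.17² + 0.23² + 0.17² + 0.20² + 0.06² + 0.06² + 0.11² = 0.0289 + 0.0529 + 0.0289 + 0.0400 + 0.0036 + 0.0036 + 0.0121 = 0.1700
B_3 = 1 / 0.1700 = 5.8824
Σp_4ᵢ² = 0.58² + 0.23² + 0.02² + 0.02² + 0.02² + 0.02² + 0.11² = 0.3364 + 0.0529 + 0.0004 + 0.0004 + 0.0004 + 0.0004 + 0.0121 = 0.4030
B_4 = 1 / 0.4030 = 2.4814
Highest B → broadest niche (most generalist): species 3 (B = 5.88).

species 3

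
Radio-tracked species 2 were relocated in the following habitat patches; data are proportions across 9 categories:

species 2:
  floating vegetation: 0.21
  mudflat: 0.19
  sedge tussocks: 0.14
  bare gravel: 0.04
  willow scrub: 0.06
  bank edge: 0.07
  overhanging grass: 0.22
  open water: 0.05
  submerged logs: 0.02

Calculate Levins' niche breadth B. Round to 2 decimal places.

Σpᵢ² = 0.21² + 0.19² + 0.14² + 0.04² + 0.06² + 0.07² + 0.22² + 0.05² + 0.02² = 0.0441 + 0.0361 + 0.0196 + 0.0016 + 0.0036 + 0.0049 + 0.0484 + 0.0025 + 0.0004 = 0.1612
B = 1 / 0.1612 = 6.2035

6.20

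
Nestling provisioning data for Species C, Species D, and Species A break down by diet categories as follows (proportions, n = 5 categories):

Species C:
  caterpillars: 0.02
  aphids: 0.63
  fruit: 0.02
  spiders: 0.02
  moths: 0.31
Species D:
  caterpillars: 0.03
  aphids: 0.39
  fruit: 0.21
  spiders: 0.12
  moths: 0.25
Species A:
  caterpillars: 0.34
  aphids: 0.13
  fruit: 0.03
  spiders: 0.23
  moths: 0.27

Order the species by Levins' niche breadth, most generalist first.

Species A > Species D > Species C

Σp_Cᵢ² = 0.02² + 0.63² + 0.02² + 0.02² + 0.31² = 0.0004 + 0.3969 + 0.0004 + 0.0004 + 0.0961 = 0.4942
B_C = 1 / 0.4942 = 2.0235
Σp_Dᵢ² = 0.03² + 0.39² + 0.21² + 0.12² + 0.25² = 0.0009 + 0.1521 + 0.0441 + 0.0144 + 0.0625 = 0.2740
B_D = 1 / 0.2740 = 3.6496
Σp_Aᵢ² = 0.34² + 0.13² + 0.03² + 0.23² + 0.27² = 0.1156 + 0.0169 + 0.0009 + 0.0529 + 0.0729 = 0.2592
B_A = 1 / 0.2592 = 3.8580
Ranking by B (broadest → narrowest): Species A (3.86) > Species D (3.65) > Species C (2.02)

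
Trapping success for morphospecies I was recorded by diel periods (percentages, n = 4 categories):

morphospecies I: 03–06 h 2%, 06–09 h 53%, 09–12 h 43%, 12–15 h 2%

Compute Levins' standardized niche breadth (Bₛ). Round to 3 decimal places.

Convert percentages to proportions (divide by 100).
Σpᵢ² = 0.02² + 0.53² + 0.43² + 0.02² = 0.0004 + 0.2809 + 0.1849 + 0.0004 = 0.4666
B = 1 / 0.4666 = 2.14316
Bₛ = (B − 1)/(n − 1) = (2.14316 − 1)/(4 − 1) = 1.14316/3 = 0.38105

0.381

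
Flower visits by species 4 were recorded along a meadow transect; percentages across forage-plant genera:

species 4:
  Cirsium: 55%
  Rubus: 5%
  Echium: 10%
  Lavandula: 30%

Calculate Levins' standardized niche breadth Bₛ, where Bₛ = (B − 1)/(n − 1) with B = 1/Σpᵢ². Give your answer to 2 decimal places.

0.49

Convert percentages to proportions (divide by 100).
Σpᵢ² = 0.55² + 0.05² + 0.10² + 0.30² = 0.3025 + 0.0025 + 0.0100 + 0.0900 = 0.4050
B = 1 / 0.4050 = 2.4691
Bₛ = (B − 1)/(n − 1) = (2.4691 − 1)/(4 − 1) = 1.4691/3 = 0.4897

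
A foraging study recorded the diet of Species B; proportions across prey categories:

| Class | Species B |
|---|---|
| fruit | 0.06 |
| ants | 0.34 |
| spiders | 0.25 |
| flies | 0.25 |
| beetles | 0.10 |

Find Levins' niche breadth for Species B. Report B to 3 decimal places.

3.934

Σpᵢ² = 0.06² + 0.34² + 0.25² + 0.25² + 0.10² = 0.0036 + 0.1156 + 0.0625 + 0.0625 + 0.0100 = 0.2542
B = 1 / 0.2542 = 3.93391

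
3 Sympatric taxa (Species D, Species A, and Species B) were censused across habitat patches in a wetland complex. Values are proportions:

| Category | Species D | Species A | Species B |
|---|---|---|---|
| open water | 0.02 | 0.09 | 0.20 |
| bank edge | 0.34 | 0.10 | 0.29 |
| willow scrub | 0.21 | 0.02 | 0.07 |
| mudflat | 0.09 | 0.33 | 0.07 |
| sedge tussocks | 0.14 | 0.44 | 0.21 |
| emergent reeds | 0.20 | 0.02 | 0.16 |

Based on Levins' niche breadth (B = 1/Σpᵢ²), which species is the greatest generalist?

Species B

Σp_Dᵢ² = 0.02² + 0.34² + 0.21² + 0.09² + 0.14² + 0.20² = 0.0004 + 0.1156 + 0.0441 + 0.0081 + 0.0196 + 0.0400 = 0.2278
B_D = 1 / 0.2278 = 4.3898
Σp_Aᵢ² = 0.09² + 0.10² + 0.02² + 0.33² + 0.44² + 0.02² = 0.0081 + 0.0100 + 0.0004 + 0.1089 + 0.1936 + 0.0004 = 0.3214
B_A = 1 / 0.3214 = 3.1114
Σp_Bᵢ² = 0.20² + 0.29² + 0.07² + 0.07² + 0.21² + 0.16² = 0.0400 + 0.0841 + 0.0049 + 0.0049 + 0.0441 + 0.0256 = 0.2036
B_B = 1 / 0.2036 = 4.9116
Highest B → broadest niche (most generalist): Species B (B = 4.91).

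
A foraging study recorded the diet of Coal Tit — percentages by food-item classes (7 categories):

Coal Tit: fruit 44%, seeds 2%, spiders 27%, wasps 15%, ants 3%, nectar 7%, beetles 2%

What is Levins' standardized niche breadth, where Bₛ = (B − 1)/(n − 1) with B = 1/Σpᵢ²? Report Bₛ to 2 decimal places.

Convert percentages to proportions (divide by 100).
Σpᵢ² = 0.44² + 0.02² + 0.27² + 0.15² + 0.03² + 0.07² + 0.02² = 0.1936 + 0.0004 + 0.0729 + 0.0225 + 0.0009 + 0.0049 + 0.0004 = 0.2956
B = 1 / 0.2956 = 3.3829
Bₛ = (B − 1)/(n − 1) = (3.3829 − 1)/(7 − 1) = 2.3829/6 = 0.3972

0.40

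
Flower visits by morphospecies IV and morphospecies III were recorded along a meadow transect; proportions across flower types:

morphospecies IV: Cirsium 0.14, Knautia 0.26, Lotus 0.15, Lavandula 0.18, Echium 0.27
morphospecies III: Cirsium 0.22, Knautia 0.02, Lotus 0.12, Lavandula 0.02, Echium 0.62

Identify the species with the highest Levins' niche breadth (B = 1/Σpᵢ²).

Σp_IVᵢ² = 0.14² + 0.26² + 0.15² + 0.18² + 0.27² = 0.0196 + 0.0676 + 0.0225 + 0.0324 + 0.0729 = 0.2150
B_IV = 1 / 0.2150 = 4.6512
Σp_IIIᵢ² = 0.22² + 0.02² + 0.12² + 0.02² + 0.62² = 0.0484 + 0.0004 + 0.0144 + 0.0004 + 0.3844 = 0.4480
B_III = 1 / 0.4480 = 2.2321
Highest B → broadest niche (most generalist): morphospecies IV (B = 4.65).

morphospecies IV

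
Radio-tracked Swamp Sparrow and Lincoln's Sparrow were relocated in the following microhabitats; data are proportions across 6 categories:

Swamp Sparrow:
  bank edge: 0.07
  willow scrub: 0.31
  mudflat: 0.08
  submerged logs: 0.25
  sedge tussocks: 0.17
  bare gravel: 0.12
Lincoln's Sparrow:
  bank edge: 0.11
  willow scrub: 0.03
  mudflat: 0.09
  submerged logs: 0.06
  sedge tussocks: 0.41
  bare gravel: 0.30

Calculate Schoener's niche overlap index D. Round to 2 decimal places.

Σ|p₁ᵢ − p₂ᵢ| = 0.04 + 0.28 + 0.01 + 0.19 + 0.24 + 0.18 = 0.94
D = 1 − ½ × 0.94 = 1 − 0.470 = 0.5300

0.53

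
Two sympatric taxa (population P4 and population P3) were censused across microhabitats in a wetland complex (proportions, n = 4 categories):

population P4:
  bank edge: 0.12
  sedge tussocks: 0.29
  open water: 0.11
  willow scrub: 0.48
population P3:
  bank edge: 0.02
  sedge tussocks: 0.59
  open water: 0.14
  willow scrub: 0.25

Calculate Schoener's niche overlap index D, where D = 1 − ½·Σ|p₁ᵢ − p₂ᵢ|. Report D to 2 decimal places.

0.67

Σ|p₁ᵢ − p₂ᵢ| = 0.10 + 0.30 + 0.03 + 0.23 = 0.66
D = 1 − ½ × 0.66 = 1 − 0.330 = 0.6700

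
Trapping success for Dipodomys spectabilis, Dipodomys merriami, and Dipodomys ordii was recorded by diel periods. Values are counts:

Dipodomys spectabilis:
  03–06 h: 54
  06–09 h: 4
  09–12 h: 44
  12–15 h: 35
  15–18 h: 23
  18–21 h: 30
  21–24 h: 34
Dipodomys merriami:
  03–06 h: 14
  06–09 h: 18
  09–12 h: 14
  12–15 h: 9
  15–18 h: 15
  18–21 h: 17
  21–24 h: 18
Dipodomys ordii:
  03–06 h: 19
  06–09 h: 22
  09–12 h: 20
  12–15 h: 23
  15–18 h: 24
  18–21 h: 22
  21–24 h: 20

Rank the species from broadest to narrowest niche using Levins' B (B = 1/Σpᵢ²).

Proportions for Dipodomys spectabilis (n=224): 54/224=0.2411, 4/224=0.0179, 44/224=0.1964, 35/224=0.1563, 23/224=0.1027, 30/224=0.1339, 34/224=0.1518
Proportions for Dipodomys merriami (n=105): 14/105=0.1333, 18/105=0.1714, 14/105=0.1333, 9/105=0.0857, 15/105=0.1429, 17/105=0.1619, 18/105=0.1714
Proportions for Dipodomys ordii (n=150): 19/150=0.1267, 22/150=0.1467, 20/150=0.1333, 23/150=0.1533, 24/150=0.1600, 22/150=0.1467, 20/150=0.1333
Σp_specᵢ² = 0.2411² + 0.0179² + 0.1964² + 0.1563² + 0.1027² + 0.1339² + 0.1518² = 0.058129 + 0.000320 + 0.038573 + 0.024430 + 0.010547 + 0.017929 + 0.023043 = 0.172971
B_spec = 1 / 0.172971 = 5.7813
Σp_merrᵢ² = 0.1333² + 0.1714² + 0.1333² + 0.0857² + 0.1429² + 0.1619² + 0.1714² = 0.017769 + 0.029378 + 0.017769 + 0.007344 + 0.020420 + 0.026212 + 0.029378 = 0.148270
B_merr = 1 / 0.148270 = 6.7445
Σp_ordiᵢ² = 0.1267² + 0.1467² + 0.1333² + 0.1533² + 0.1600² + 0.1467² + 0.1333² = 0.016053 + 0.021521 + 0.017769 + 0.023501 + 0.025600 + 0.021521 + 0.017769 = 0.143734
B_ordi = 1 / 0.143734 = 6.9573
Ranking by B (broadest → narrowest): Dipodomys ordii (6.96) > Dipodomys merriami (6.74) > Dipodomys spectabilis (5.78)

Dipodomys ordii > Dipodomys merriami > Dipodomys spectabilis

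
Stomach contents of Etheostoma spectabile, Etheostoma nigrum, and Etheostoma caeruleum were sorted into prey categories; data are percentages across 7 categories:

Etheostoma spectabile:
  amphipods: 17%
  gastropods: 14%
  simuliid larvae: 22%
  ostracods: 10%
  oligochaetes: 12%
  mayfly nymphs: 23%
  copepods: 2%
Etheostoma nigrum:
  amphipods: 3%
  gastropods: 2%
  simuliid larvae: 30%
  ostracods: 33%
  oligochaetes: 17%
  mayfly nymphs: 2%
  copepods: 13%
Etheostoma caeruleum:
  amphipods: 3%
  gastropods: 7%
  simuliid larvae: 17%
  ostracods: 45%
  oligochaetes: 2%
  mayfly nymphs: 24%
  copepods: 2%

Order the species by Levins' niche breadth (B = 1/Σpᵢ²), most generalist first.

Convert percentages to proportions (divide by 100).
Σp_specᵢ² = 0.17² + 0.14² + 0.22² + 0.10² + 0.12² + 0.23² + 0.02² = 0.0289 + 0.0196 + 0.0484 + 0.0100 + 0.0144 + 0.0529 + 0.0004 = 0.1746
B_spec = 1 / 0.1746 = 5.7274
Σp_nigrᵢ² = 0.03² + 0.02² + 0.30² + 0.33² + 0.17² + 0.02² + 0.13² = 0.0009 + 0.0004 + 0.0900 + 0.1089 + 0.0289 + 0.0004 + 0.0169 = 0.2464
B_nigr = 1 / 0.2464 = 4.0584
Σp_caerᵢ² = 0.03² + 0.07² + 0.17² + 0.45² + 0.02² + 0.24² + 0.02² = 0.0009 + 0.0049 + 0.0289 + 0.2025 + 0.0004 + 0.0576 + 0.0004 = 0.2956
B_caer = 1 / 0.2956 = 3.3829
Ranking by B (broadest → narrowest): Etheostoma spectabile (5.73) > Etheostoma nigrum (4.06) > Etheostoma caeruleum (3.38)

Etheostoma spectabile > Etheostoma nigrum > Etheostoma caeruleum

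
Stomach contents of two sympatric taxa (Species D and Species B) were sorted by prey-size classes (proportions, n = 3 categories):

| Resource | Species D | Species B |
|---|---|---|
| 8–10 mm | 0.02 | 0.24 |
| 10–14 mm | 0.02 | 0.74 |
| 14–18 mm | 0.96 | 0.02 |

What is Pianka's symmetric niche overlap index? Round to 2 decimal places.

0.05

Σ p₁ᵢp₂ᵢ = 0.0048 + 0.0148 + 0.0192 = 0.0388
Σp_1ᵢ² = 0.02² + 0.02² + 0.96² = 0.0004 + 0.0004 + 0.9216 = 0.9224
Σp_2ᵢ² = 0.24² + 0.74² + 0.02² = 0.0576 + 0.5476 + 0.0004 = 0.6056
O = 0.0388 / √(0.9224 × 0.6056) = 0.0388 / 0.74740 = 0.0519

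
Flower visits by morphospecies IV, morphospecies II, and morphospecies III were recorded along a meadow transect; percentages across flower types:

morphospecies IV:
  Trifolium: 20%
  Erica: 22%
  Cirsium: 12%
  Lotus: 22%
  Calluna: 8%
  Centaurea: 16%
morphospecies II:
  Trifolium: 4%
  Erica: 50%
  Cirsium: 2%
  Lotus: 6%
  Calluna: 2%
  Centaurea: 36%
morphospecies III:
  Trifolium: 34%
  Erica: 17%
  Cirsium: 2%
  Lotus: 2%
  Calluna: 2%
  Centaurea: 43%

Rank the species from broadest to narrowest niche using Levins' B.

Convert percentages to proportions (divide by 100).
Σp_IVᵢ² = 0.20² + 0.22² + 0.12² + 0.22² + 0.08² + 0.16² = 0.0400 + 0.0484 + 0.0144 + 0.0484 + 0.0064 + 0.0256 = 0.1832
B_IV = 1 / 0.1832 = 5.4585
Σp_IIᵢ² = 0.04² + 0.50² + 0.02² + 0.06² + 0.02² + 0.36² = 0.0016 + 0.2500 + 0.0004 + 0.0036 + 0.0004 + 0.1296 = 0.3856
B_II = 1 / 0.3856 = 2.5934
Σp_IIIᵢ² = 0.34² + 0.17² + 0.02² + 0.02² + 0.02² + 0.43² = 0.1156 + 0.0289 + 0.0004 + 0.0004 + 0.0004 + 0.1849 = 0.3306
B_III = 1 / 0.3306 = 3.0248
Ranking by B (broadest → narrowest): morphospecies IV (5.46) > morphospecies III (3.02) > morphospecies II (2.59)

morphospecies IV > morphospecies III > morphospecies II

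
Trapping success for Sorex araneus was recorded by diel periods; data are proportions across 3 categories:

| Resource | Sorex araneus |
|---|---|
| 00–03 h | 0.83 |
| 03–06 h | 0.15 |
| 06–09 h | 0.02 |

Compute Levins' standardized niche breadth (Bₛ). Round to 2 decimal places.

Σpᵢ² = 0.83² + 0.15² + 0.02² = 0.6889 + 0.0225 + 0.0004 = 0.7118
B = 1 / 0.7118 = 1.4049
Bₛ = (B − 1)/(n − 1) = (1.4049 − 1)/(3 − 1) = 0.4049/2 = 0.2025

0.20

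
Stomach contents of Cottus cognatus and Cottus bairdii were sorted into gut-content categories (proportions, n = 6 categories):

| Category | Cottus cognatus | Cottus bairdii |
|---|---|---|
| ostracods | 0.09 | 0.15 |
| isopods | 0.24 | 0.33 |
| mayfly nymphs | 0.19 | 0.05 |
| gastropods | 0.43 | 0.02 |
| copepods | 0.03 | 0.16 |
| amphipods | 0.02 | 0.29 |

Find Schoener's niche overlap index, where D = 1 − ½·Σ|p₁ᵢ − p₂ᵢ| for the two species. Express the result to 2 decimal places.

0.45

Σ|p₁ᵢ − p₂ᵢ| = 0.06 + 0.09 + 0.14 + 0.41 + 0.13 + 0.27 = 1.10
D = 1 − ½ × 1.10 = 1 − 0.550 = 0.4500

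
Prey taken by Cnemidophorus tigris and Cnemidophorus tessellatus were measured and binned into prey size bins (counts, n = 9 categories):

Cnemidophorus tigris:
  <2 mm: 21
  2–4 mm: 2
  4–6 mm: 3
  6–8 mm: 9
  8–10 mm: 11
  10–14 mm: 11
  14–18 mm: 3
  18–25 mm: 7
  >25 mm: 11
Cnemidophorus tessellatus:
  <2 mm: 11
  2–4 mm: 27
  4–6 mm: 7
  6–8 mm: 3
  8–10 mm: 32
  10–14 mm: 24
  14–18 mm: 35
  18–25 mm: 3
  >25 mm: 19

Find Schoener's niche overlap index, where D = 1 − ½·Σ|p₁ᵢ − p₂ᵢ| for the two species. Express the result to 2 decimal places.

0.61

Proportions for Cnemidophorus tigris (n=78): 21/78=0.2692, 2/78=0.0256, 3/78=0.0385, 9/78=0.1154, 11/78=0.1410, 11/78=0.1410, 3/78=0.0385, 7/78=0.0897, 11/78=0.1410
Proportions for Cnemidophorus tessellatus (n=161): 11/161=0.0683, 27/161=0.1677, 7/161=0.0435, 3/161=0.0186, 32/161=0.1988, 24/161=0.1491, 35/161=0.2174, 3/161=0.0186, 19/161=0.1180
Σ|p₁ᵢ − p₂ᵢ| = 0.2009 + 0.1421 + 0.0050 + 0.0968 + 0.0578 + 0.0081 + 0.1789 + 0.0711 + 0.0230 = 0.7837
D = 1 − ½ × 0.7837 = 1 − 0.39185 = 0.60815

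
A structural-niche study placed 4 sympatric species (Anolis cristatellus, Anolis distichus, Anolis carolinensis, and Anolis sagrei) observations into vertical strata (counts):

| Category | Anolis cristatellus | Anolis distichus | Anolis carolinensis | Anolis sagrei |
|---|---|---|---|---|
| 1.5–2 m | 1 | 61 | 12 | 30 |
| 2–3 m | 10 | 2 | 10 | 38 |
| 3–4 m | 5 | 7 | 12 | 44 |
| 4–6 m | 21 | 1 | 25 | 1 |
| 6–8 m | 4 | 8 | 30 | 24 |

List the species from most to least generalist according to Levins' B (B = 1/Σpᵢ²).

Anolis carolinensis > Anolis sagrei > Anolis cristatellus > Anolis distichus

Proportions for Anolis cristatellus (n=41): 1/41=0.0244, 10/41=0.2439, 5/41=0.1220, 21/41=0.5122, 4/41=0.0976
Proportions for Anolis distichus (n=79): 61/79=0.7722, 2/79=0.0253, 7/79=0.0886, 1/79=0.0127, 8/79=0.1013
Proportions for Anolis carolinensis (n=89): 12/89=0.1348, 10/89=0.1124, 12/89=0.1348, 25/89=0.2809, 30/89=0.3371
Proportions for Anolis sagrei (n=137): 30/137=0.2190, 38/137=0.2774, 44/137=0.3212, 1/137=0.0073, 24/137=0.1752
Σp_crisᵢ² = 0.0244² + 0.2439² + 0.1220² + 0.5122² + 0.0976² = 0.000595 + 0.059487 + 0.014884 + 0.262349 + 0.009526 = 0.346841
B_cris = 1 / 0.346841 = 2.8832
Σp_distᵢ² = 0.7722² + 0.0253² + 0.0886² + 0.0127² + 0.1013² = 0.596293 + 0.000640 + 0.007850 + 0.000161 + 0.010262 = 0.615206
B_dist = 1 / 0.615206 = 1.6255
Σp_caroᵢ² = 0.1348² + 0.1124² + 0.1348² + 0.2809² + 0.3371² = 0.018171 + 0.012634 + 0.018171 + 0.078905 + 0.113636 = 0.241517
B_caro = 1 / 0.241517 = 4.1405
Σp_sagrᵢ² = 0.2190² + 0.2774² + 0.3212² + 0.0073² + 0.1752² = 0.047961 + 0.076951 + 0.103169 + 0.000053 + 0.030695 = 0.258829
B_sagr = 1 / 0.258829 = 3.8636
Ranking by B (broadest → narrowest): Anolis carolinensis (4.14) > Anolis sagrei (3.86) > Anolis cristatellus (2.88) > Anolis distichus (1.63)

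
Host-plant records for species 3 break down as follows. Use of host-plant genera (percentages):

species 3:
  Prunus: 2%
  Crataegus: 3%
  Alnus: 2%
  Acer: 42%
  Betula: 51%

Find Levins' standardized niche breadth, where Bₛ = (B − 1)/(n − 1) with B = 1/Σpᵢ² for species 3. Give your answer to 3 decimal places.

0.321

Convert percentages to proportions (divide by 100).
Σpᵢ² = 0.02² + 0.03² + 0.02² + 0.42² + 0.51² = 0.0004 + 0.0009 + 0.0004 + 0.1764 + 0.2601 = 0.4382
B = 1 / 0.4382 = 2.28206
Bₛ = (B − 1)/(n − 1) = (2.28206 − 1)/(5 − 1) = 1.28206/4 = 0.32052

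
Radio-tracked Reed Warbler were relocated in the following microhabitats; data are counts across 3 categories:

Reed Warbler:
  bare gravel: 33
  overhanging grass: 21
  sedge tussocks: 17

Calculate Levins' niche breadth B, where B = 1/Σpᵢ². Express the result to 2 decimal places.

Proportions for Reed Warbler (n=71): 33/71=0.4648, 21/71=0.2958, 17/71=0.2394
Σpᵢ² = 0.4648² + 0.2958² + 0.2394² = 0.216039 + 0.087498 + 0.057312 = 0.360849
B = 1 / 0.360849 = 2.7712

2.77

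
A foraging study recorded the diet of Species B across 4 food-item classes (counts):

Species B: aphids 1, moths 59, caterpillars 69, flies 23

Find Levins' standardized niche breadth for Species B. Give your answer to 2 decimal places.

Proportions for Species B (n=152): 1/152=0.0066, 59/152=0.3882, 69/152=0.4539, 23/152=0.1513
Σpᵢ² = 0.0066² + 0.3882² + 0.4539² + 0.1513² = 0.000044 + 0.150699 + 0.206025 + 0.022892 = 0.379660
B = 1 / 0.379660 = 2.6339
Bₛ = (B − 1)/(n − 1) = (2.6339 − 1)/(4 − 1) = 1.6339/3 = 0.5446

0.54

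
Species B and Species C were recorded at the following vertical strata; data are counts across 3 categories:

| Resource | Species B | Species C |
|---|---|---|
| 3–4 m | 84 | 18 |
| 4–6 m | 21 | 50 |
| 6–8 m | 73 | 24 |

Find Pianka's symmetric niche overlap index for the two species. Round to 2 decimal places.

Proportions for Species B (n=178): 84/178=0.4719, 21/178=0.1180, 73/178=0.4101
Proportions for Species C (n=92): 18/92=0.1957, 50/92=0.5435, 24/92=0.2609
Σ p₁ᵢp₂ᵢ = 0.092351 + 0.064133 + 0.106995 = 0.263479
Σp_1ᵢ² = 0.4719² + 0.1180² + 0.4101² = 0.222690 + 0.013924 + 0.168182 = 0.404796
Σp_2ᵢ² = 0.1957² + 0.5435² + 0.2609² = 0.038298 + 0.295392 + 0.068069 = 0.401759
O = 0.263479 / √(0.404796 × 0.401759) = 0.263479 / 0.4032746 = 0.6533

0.65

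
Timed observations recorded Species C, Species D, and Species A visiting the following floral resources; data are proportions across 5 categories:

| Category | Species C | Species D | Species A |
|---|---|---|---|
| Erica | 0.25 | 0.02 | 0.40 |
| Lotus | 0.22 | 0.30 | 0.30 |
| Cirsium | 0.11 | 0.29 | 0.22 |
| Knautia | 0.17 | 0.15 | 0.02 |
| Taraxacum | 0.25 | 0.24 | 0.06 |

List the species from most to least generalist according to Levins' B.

Species C > Species D > Species A

Σp_Cᵢ² = 0.25² + 0.22² + 0.11² + 0.17² + 0.25² = 0.0625 + 0.0484 + 0.0121 + 0.0289 + 0.0625 = 0.2144
B_C = 1 / 0.2144 = 4.6642
Σp_Dᵢ² = 0.02² + 0.30² + 0.29² + 0.15² + 0.24² = 0.0004 + 0.0900 + 0.0841 + 0.0225 + 0.0576 = 0.2546
B_D = 1 / 0.2546 = 3.9277
Σp_Aᵢ² = 0.40² + 0.30² + 0.22² + 0.02² + 0.06² = 0.1600 + 0.0900 + 0.0484 + 0.0004 + 0.0036 = 0.3024
B_A = 1 / 0.3024 = 3.3069
Ranking by B (broadest → narrowest): Species C (4.66) > Species D (3.93) > Species A (3.31)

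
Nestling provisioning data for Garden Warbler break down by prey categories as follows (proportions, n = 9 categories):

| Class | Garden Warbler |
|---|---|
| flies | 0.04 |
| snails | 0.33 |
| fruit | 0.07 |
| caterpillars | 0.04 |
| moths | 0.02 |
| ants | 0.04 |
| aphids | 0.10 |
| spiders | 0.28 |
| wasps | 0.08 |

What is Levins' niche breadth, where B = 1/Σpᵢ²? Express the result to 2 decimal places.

Σpᵢ² = 0.04² + 0.33² + 0.07² + 0.04² + 0.02² + 0.04² + 0.10² + 0.28² + 0.08² = 0.0016 + 0.1089 + 0.0049 + 0.0016 + 0.0004 + 0.0016 + 0.0100 + 0.0784 + 0.0064 = 0.2138
B = 1 / 0.2138 = 4.6773

4.68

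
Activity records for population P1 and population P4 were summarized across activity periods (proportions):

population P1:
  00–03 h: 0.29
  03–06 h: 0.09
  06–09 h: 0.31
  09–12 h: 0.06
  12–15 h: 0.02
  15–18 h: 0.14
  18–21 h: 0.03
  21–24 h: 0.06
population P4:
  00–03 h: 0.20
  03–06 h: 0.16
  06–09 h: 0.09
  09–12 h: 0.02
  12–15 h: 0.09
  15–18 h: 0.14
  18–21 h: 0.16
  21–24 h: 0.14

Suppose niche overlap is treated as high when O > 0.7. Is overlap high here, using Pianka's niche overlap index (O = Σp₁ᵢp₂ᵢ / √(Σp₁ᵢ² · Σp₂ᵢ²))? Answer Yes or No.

Yes

Σ p₁ᵢp₂ᵢ = 0.0580 + 0.0144 + 0.0279 + 0.0012 + 0.0018 + 0.0196 + 0.0048 + 0.0084 = 0.1361
Σp_1ᵢ² = 0.29² + 0.09² + 0.31² + 0.06² + 0.02² + 0.14² + 0.03² + 0.06² = 0.0841 + 0.0081 + 0.0961 + 0.0036 + 0.0004 + 0.0196 + 0.0009 + 0.0036 = 0.2164
Σp_2ᵢ² = 0.20² + 0.16² + 0.09² + 0.02² + 0.09² + 0.14² + 0.16² + 0.14² = 0.0400 + 0.0256 + 0.0081 + 0.0004 + 0.0081 + 0.0196 + 0.0256 + 0.0196 = 0.1470
O = 0.1361 / √(0.2164 × 0.1470) = 0.1361 / 0.17836 = 0.7631
O = 0.7631 > 0.7 → Yes.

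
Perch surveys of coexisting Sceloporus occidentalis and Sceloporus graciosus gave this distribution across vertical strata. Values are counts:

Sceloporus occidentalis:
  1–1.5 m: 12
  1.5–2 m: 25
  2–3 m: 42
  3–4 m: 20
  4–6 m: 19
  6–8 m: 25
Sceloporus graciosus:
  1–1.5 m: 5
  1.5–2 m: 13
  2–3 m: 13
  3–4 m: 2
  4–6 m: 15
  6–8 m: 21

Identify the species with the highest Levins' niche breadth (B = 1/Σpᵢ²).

Sceloporus occidentalis

Proportions for Sceloporus occidentalis (n=143): 12/143=0.0839, 25/143=0.1748, 42/143=0.2937, 20/143=0.1399, 19/143=0.1329, 25/143=0.1748
Proportions for Sceloporus graciosus (n=69): 5/69=0.0725, 13/69=0.1884, 13/69=0.1884, 2/69=0.0290, 15/69=0.2174, 21/69=0.3043
Σp_occiᵢ² = 0.0839² + 0.1748² + 0.2937² + 0.1399² + 0.1329² + 0.1748² = 0.007039 + 0.030555 + 0.086260 + 0.019572 + 0.017662 + 0.030555 = 0.191643
B_occi = 1 / 0.191643 = 5.2180
Σp_gracᵢ² = 0.0725² + 0.1884² + 0.1884² + 0.0290² + 0.2174² + 0.3043² = 0.005256 + 0.035495 + 0.035495 + 0.000841 + 0.047263 + 0.092598 = 0.216948
B_grac = 1 / 0.216948 = 4.6094
Highest B → broadest niche (most generalist): Sceloporus occidentalis (B = 5.22).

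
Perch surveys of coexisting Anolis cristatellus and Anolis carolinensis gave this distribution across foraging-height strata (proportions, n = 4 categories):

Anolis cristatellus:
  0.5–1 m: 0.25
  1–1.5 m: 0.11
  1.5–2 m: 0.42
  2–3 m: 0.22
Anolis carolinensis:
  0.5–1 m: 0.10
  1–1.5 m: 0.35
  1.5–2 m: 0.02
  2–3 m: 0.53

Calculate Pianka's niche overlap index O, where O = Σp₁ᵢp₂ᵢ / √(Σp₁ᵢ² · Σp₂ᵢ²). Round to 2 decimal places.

Σ p₁ᵢp₂ᵢ = 0.0250 + 0.0385 + 0.0084 + 0.1166 = 0.1885
Σp_1ᵢ² = 0.25² + 0.11² + 0.42² + 0.22² = 0.0625 + 0.0121 + 0.1764 + 0.0484 = 0.2994
Σp_2ᵢ² = 0.10² + 0.35² + 0.02² + 0.53² = 0.0100 + 0.1225 + 0.0004 + 0.2809 = 0.4138
O = 0.1885 / √(0.2994 × 0.4138) = 0.1885 / 0.35198 = 0.5355

0.54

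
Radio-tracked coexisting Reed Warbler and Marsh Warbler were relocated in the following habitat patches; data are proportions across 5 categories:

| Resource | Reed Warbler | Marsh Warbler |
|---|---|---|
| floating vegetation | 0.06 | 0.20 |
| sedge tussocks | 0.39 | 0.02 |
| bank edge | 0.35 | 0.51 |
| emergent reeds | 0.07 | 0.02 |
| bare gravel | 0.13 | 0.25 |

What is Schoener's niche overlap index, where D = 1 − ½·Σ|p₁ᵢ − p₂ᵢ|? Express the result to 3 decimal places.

0.580

Σ|p₁ᵢ − p₂ᵢ| = 0.14 + 0.37 + 0.16 + 0.05 + 0.12 = 0.84
D = 1 − ½ × 0.84 = 1 − 0.420 = 0.58000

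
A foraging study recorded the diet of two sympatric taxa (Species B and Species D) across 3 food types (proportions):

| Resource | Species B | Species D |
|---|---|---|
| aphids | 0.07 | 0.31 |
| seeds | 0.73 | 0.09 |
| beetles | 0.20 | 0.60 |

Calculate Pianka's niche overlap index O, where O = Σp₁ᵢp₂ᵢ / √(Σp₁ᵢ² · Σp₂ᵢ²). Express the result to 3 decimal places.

0.400

Σ p₁ᵢp₂ᵢ = 0.0217 + 0.0657 + 0.1200 = 0.2074
Σp_1ᵢ² = 0.07² + 0.73² + 0.20² = 0.0049 + 0.5329 + 0.0400 = 0.5778
Σp_2ᵢ² = 0.31² + 0.09² + 0.60² = 0.0961 + 0.0081 + 0.3600 = 0.4642
O = 0.2074 / √(0.5778 × 0.4642) = 0.2074 / 0.517895 = 0.40047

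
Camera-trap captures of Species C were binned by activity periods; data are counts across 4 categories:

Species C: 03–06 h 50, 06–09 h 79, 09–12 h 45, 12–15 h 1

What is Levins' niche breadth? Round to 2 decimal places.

2.84

Proportions for Species C (n=175): 50/175=0.2857, 79/175=0.4514, 45/175=0.2571, 1/175=0.0057
Σpᵢ² = 0.2857² + 0.4514² + 0.2571² + 0.0057² = 0.081624 + 0.203762 + 0.066100 + 0.000032 = 0.351518
B = 1 / 0.351518 = 2.8448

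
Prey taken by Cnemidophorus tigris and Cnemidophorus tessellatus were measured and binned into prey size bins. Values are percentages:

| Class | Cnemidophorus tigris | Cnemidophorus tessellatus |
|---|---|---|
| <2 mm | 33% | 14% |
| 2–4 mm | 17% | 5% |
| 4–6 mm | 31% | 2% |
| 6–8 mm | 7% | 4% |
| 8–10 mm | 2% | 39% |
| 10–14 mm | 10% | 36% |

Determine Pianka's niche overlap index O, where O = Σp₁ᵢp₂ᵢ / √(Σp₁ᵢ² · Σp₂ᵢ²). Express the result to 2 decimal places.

0.39

Convert percentages to proportions (divide by 100).
Σ p₁ᵢp₂ᵢ = 0.0462 + 0.0085 + 0.0062 + 0.0028 + 0.0078 + 0.0360 = 0.1075
Σp_1ᵢ² = 0.33² + 0.17² + 0.31² + 0.07² + 0.02² + 0.10² = 0.1089 + 0.0289 + 0.0961 + 0.0049 + 0.0004 + 0.0100 = 0.2492
Σp_2ᵢ² = 0.14² + 0.05² + 0.02² + 0.04² + 0.39² + 0.36² = 0.0196 + 0.0025 + 0.0004 + 0.0016 + 0.1521 + 0.1296 = 0.3058
O = 0.1075 / √(0.2492 × 0.3058) = 0.1075 / 0.27605 = 0.3894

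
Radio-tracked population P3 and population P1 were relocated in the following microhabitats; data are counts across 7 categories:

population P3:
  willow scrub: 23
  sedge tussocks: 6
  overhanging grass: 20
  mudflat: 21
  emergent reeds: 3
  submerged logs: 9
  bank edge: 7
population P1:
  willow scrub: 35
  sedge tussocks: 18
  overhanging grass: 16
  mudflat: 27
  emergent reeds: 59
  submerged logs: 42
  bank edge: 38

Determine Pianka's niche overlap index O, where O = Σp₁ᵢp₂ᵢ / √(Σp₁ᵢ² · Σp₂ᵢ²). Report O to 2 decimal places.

Proportions for population P3 (n=89): 23/89=0.2584, 6/89=0.0674, 20/89=0.2247, 21/89=0.2360, 3/89=0.0337, 9/89=0.1011, 7/89=0.0787
Proportions for population P1 (n=235): 35/235=0.1489, 18/235=0.0766, 16/235=0.0681, 27/235=0.1149, 59/235=0.2511, 42/235=0.1787, 38/235=0.1617
Σ p₁ᵢp₂ᵢ = 0.038476 + 0.005163 + 0.015302 + 0.027116 + 0.008462 + 0.018067 + 0.012726 = 0.125312
Σp_1ᵢ² = 0.2584² + 0.0674² + 0.2247² + 0.2360² + 0.0337² + 0.1011² + 0.0787² = 0.066771 + 0.004543 + 0.050490 + 0.055696 + 0.001136 + 0.010221 + 0.006194 = 0.195051
Σp_2ᵢ² = 0.1489² + 0.0766² + 0.0681² + 0.1149² + 0.2511² + 0.1787² + 0.1617² = 0.022171 + 0.005868 + 0.004638 + 0.013202 + 0.063051 + 0.031934 + 0.026147 = 0.167011
O = 0.125312 / √(0.195051 × 0.167011) = 0.125312 / 0.1804873 = 0.6943

0.69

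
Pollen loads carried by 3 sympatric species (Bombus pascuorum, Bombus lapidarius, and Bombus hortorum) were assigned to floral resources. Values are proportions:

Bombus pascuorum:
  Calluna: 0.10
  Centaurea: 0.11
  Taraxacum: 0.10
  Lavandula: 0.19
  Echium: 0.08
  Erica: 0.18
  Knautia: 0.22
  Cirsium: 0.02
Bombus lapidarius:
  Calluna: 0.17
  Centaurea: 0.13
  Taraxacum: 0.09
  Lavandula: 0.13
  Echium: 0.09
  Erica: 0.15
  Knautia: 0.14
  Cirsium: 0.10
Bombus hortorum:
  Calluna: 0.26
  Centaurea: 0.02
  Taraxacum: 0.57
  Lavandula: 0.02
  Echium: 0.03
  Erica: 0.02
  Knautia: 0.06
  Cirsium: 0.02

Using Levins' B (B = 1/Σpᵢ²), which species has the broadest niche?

Bombus lapidarius

Σp_pascᵢ² = 0.10² + 0.11² + 0.10² + 0.19² + 0.08² + 0.18² + 0.22² + 0.02² = 0.0100 + 0.0121 + 0.0100 + 0.0361 + 0.0064 + 0.0324 + 0.0484 + 0.0004 = 0.1558
B_pasc = 1 / 0.1558 = 6.4185
Σp_lapiᵢ² = 0.17² + 0.13² + 0.09² + 0.13² + 0.09² + 0.15² + 0.14² + 0.10² = 0.0289 + 0.0169 + 0.0081 + 0.0169 + 0.0081 + 0.0225 + 0.0196 + 0.0100 = 0.1310
B_lapi = 1 / 0.1310 = 7.6336
Σp_hortᵢ² = 0.26² + 0.02² + 0.57² + 0.02² + 0.03² + 0.02² + 0.06² + 0.02² = 0.0676 + 0.0004 + 0.3249 + 0.0004 + 0.0009 + 0.0004 + 0.0036 + 0.0004 = 0.3986
B_hort = 1 / 0.3986 = 2.5088
Highest B → broadest niche (most generalist): Bombus lapidarius (B = 7.63).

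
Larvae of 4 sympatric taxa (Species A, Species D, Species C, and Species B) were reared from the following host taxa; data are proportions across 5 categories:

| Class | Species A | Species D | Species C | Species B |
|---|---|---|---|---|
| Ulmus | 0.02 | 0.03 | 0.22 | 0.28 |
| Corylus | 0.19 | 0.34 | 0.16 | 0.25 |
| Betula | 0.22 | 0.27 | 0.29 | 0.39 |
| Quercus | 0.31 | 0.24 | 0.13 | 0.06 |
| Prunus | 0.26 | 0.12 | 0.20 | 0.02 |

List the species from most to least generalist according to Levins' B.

Σp_Aᵢ² = 0.02² + 0.19² + 0.22² + 0.31² + 0.26² = 0.0004 + 0.0361 + 0.0484 + 0.0961 + 0.0676 = 0.2486
B_A = 1 / 0.2486 = 4.0225
Σp_Dᵢ² = 0.03² + 0.34² + 0.27² + 0.24² + 0.12² = 0.0009 + 0.1156 + 0.0729 + 0.0576 + 0.0144 = 0.2614
B_D = 1 / 0.2614 = 3.8256
Σp_Cᵢ² = 0.22² + 0.16² + 0.29² + 0.13² + 0.20² = 0.0484 + 0.0256 + 0.0841 + 0.0169 + 0.0400 = 0.2150
B_C = 1 / 0.2150 = 4.6512
Σp_Bᵢ² = 0.28² + 0.25² + 0.39² + 0.06² + 0.02² = 0.0784 + 0.0625 + 0.1521 + 0.0036 + 0.0004 = 0.2970
B_B = 1 / 0.2970 = 3.3670
Ranking by B (broadest → narrowest): Species C (4.65) > Species A (4.02) > Species D (3.83) > Species B (3.37)

Species C > Species A > Species D > Species B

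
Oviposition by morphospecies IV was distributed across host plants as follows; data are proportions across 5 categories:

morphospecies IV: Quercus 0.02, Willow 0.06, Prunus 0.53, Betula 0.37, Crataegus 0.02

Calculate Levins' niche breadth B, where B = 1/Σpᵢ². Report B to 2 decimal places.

Σpᵢ² = 0.02² + 0.06² + 0.53² + 0.37² + 0.02² = 0.0004 + 0.0036 + 0.2809 + 0.1369 + 0.0004 = 0.4222
B = 1 / 0.4222 = 2.3685

2.37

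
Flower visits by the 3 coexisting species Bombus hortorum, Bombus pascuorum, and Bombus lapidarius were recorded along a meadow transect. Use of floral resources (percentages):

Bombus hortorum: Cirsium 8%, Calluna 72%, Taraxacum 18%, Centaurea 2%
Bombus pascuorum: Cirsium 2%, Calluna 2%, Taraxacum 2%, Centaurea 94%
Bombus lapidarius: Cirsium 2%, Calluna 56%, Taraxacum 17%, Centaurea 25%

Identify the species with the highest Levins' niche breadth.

Convert percentages to proportions (divide by 100).
Σp_hortᵢ² = 0.08² + 0.72² + 0.18² + 0.02² = 0.0064 + 0.5184 + 0.0324 + 0.0004 = 0.5576
B_hort = 1 / 0.5576 = 1.7934
Σp_pascᵢ² = 0.02² + 0.02² + 0.02² + 0.94² = 0.0004 + 0.0004 + 0.0004 + 0.8836 = 0.8848
B_pasc = 1 / 0.8848 = 1.1302
Σp_lapiᵢ² = 0.02² + 0.56² + 0.17² + 0.25² = 0.0004 + 0.3136 + 0.0289 + 0.0625 = 0.4054
B_lapi = 1 / 0.4054 = 2.4667
Highest B → broadest niche (most generalist): Bombus lapidarius (B = 2.47).

Bombus lapidarius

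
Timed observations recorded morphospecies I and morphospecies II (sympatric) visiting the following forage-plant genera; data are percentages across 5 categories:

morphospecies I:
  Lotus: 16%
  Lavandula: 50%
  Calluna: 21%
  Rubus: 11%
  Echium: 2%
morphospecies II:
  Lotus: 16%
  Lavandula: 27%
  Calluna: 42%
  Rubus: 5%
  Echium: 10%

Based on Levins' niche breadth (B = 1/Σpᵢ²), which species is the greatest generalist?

Convert percentages to proportions (divide by 100).
Σp_Iᵢ² = 0.16² + 0.50² + 0.21² + 0.11² + 0.02² = 0.0256 + 0.2500 + 0.0441 + 0.0121 + 0.0004 = 0.3322
B_I = 1 / 0.3322 = 3.0102
Σp_IIᵢ² = 0.16² + 0.27² + 0.42² + 0.05² + 0.10² = 0.0256 + 0.0729 + 0.1764 + 0.0025 + 0.0100 = 0.2874
B_II = 1 / 0.2874 = 3.4795
Highest B → broadest niche (most generalist): morphospecies II (B = 3.48).

morphospecies II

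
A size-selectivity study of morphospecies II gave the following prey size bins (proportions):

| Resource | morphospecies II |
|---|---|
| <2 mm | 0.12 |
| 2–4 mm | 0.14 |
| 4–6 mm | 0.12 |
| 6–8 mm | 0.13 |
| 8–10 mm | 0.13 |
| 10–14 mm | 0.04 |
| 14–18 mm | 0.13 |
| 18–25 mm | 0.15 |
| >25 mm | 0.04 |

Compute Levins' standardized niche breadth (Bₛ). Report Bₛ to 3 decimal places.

Σpᵢ² = 0.12² + 0.14² + 0.12² + 0.13² + 0.13² + 0.04² + 0.13² + 0.15² + 0.04² = 0.0144 + 0.0196 + 0.0144 + 0.0169 + 0.0169 + 0.0016 + 0.0169 + 0.0225 + 0.0016 = 0.1248
B = 1 / 0.1248 = 8.01282
Bₛ = (B − 1)/(n − 1) = (8.01282 − 1)/(9 − 1) = 7.01282/8 = 0.87660

0.877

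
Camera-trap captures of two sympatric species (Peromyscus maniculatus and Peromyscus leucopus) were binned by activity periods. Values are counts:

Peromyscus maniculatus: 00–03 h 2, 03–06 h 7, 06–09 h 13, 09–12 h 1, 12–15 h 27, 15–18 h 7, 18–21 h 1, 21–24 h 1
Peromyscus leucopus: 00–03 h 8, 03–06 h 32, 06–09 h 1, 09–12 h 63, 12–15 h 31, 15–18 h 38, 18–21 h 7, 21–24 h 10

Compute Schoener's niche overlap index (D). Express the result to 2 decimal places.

0.49

Proportions for Peromyscus maniculatus (n=59): 2/59=0.0339, 7/59=0.1186, 13/59=0.2203, 1/59=0.0169, 27/59=0.4576, 7/59=0.1186, 1/59=0.0169, 1/59=0.0169
Proportions for Peromyscus leucopus (n=190): 8/190=0.0421, 32/190=0.1684, 1/190=0.0053, 63/190=0.3316, 31/190=0.1632, 38/190=0.2000, 7/190=0.0368, 10/190=0.0526
Σ|p₁ᵢ − p₂ᵢ| = 0.0082 + 0.0498 + 0.2150 + 0.3147 + 0.2944 + 0.0814 + 0.0199 + 0.0357 = 1.0191
D = 1 − ½ × 1.0191 = 1 − 0.50955 = 0.49045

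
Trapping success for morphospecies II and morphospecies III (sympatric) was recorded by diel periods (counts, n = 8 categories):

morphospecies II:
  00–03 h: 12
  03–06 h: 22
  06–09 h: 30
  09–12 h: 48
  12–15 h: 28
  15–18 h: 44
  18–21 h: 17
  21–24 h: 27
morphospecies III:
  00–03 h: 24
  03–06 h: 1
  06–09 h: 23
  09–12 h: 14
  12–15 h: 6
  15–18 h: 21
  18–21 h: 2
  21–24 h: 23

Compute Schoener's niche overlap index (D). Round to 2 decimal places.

0.69

Proportions for morphospecies II (n=228): 12/228=0.0526, 22/228=0.0965, 30/228=0.1316, 48/228=0.2105, 28/228=0.1228, 44/228=0.1930, 17/228=0.0746, 27/228=0.1184
Proportions for morphospecies III (n=114): 24/114=0.2105, 1/114=0.0088, 23/114=0.2018, 14/114=0.1228, 6/114=0.0526, 21/114=0.1842, 2/114=0.0175, 23/114=0.2018
Σ|p₁ᵢ − p₂ᵢ| = 0.1579 + 0.0877 + 0.0702 + 0.0877 + 0.0702 + 0.0088 + 0.0571 + 0.0834 = 0.6230
D = 1 − ½ × 0.6230 = 1 − 0.31150 = 0.68850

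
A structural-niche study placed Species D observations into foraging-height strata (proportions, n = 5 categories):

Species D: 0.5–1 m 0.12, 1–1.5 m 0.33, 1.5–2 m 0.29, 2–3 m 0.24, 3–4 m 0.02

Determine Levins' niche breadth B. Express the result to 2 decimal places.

Σpᵢ² = 0.12² + 0.33² + 0.29² + 0.24² + 0.02² = 0.0144 + 0.1089 + 0.0841 + 0.0576 + 0.0004 = 0.2654
B = 1 / 0.2654 = 3.7679

3.77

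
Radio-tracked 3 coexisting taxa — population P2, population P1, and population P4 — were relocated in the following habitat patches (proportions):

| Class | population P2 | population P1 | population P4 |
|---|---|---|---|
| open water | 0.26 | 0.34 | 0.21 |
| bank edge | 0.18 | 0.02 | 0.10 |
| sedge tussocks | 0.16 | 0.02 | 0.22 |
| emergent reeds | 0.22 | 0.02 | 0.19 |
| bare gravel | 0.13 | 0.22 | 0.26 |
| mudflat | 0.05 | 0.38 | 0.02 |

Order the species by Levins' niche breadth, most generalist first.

population P2 > population P4 > population P1

Σp_P2ᵢ² = 0.26² + 0.18² + 0.16² + 0.22² + 0.13² + 0.05² = 0.0676 + 0.0324 + 0.0256 + 0.0484 + 0.0169 + 0.0025 = 0.1934
B_P2 = 1 / 0.1934 = 5.1706
Σp_P1ᵢ² = 0.34² + 0.02² + 0.02² + 0.02² + 0.22² + 0.38² = 0.1156 + 0.0004 + 0.0004 + 0.0004 + 0.0484 + 0.1444 = 0.3096
B_P1 = 1 / 0.3096 = 3.2300
Σp_P4ᵢ² = 0.21² + 0.10² + 0.22² + 0.19² + 0.26² + 0.02² = 0.0441 + 0.0100 + 0.0484 + 0.0361 + 0.0676 + 0.0004 = 0.2066
B_P4 = 1 / 0.2066 = 4.8403
Ranking by B (broadest → narrowest): population P2 (5.17) > population P4 (4.84) > population P1 (3.23)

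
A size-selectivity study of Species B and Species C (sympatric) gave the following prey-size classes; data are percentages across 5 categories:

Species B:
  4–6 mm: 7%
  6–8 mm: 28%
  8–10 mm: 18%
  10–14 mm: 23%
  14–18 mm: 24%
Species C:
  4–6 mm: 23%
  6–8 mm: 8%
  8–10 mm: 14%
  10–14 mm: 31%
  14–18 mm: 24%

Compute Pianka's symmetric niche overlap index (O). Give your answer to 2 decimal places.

Convert percentages to proportions (divide by 100).
Σ p₁ᵢp₂ᵢ = 0.0161 + 0.0224 + 0.0252 + 0.0713 + 0.0576 = 0.1926
Σp_1ᵢ² = 0.07² + 0.28² + 0.18² + 0.23² + 0.24² = 0.0049 + 0.0784 + 0.0324 + 0.0529 + 0.0576 = 0.2262
Σp_2ᵢ² = 0.23² + 0.08² + 0.14² + 0.31² + 0.24² = 0.0529 + 0.0064 + 0.0196 + 0.0961 + 0.0576 = 0.2326
O = 0.1926 / √(0.2262 × 0.2326) = 0.1926 / 0.22938 = 0.8397

0.84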